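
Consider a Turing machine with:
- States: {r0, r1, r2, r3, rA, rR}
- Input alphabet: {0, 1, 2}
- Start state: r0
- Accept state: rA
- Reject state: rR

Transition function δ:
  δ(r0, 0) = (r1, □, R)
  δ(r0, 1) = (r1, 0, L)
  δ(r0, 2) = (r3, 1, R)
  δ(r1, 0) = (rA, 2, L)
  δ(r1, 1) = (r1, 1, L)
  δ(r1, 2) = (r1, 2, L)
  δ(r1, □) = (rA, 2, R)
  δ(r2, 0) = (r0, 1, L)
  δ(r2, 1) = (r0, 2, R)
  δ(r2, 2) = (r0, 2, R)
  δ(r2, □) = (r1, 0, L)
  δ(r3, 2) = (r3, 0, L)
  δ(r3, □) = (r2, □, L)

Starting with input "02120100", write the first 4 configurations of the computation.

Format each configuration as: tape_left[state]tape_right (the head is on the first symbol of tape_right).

Transitions applied:
Step 1: δ(r0, 0) = (r1, □, R)
Step 2: δ(r1, 2) = (r1, 2, L)
Step 3: δ(r1, □) = (rA, 2, R)

The first 4 configurations are:
[r0]02120100 ⊢ □[r1]2120100 ⊢ [r1]□2120100 ⊢ 2[rA]2120100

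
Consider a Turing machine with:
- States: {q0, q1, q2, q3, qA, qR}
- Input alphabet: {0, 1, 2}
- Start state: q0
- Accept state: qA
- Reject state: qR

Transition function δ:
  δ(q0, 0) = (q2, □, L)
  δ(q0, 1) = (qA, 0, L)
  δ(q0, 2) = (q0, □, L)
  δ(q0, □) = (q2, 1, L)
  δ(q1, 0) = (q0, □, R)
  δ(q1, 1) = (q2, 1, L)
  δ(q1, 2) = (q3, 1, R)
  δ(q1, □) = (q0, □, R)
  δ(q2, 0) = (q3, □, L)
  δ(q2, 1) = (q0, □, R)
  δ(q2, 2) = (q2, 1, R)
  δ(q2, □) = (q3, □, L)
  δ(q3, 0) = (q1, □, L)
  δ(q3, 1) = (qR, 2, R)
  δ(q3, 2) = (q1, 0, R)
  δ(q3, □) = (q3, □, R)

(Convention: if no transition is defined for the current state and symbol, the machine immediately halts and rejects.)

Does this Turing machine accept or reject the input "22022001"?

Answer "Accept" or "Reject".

Execution trace:
Initial: [q0]22022001
Step 1: δ(q0, 2) = (q0, □, L) → [q0]□□2022001
Step 2: δ(q0, □) = (q2, 1, L) → [q2]□1□2022001
Step 3: δ(q2, □) = (q3, □, L) → [q3]□□1□2022001
Step 4: δ(q3, □) = (q3, □, R) → □[q3]□1□2022001
Step 5: δ(q3, □) = (q3, □, R) → □□[q3]1□2022001
Step 6: δ(q3, 1) = (qR, 2, R) → □□2[qR]□2022001

The machine reaches the reject state qR and halts.

Answer: Reject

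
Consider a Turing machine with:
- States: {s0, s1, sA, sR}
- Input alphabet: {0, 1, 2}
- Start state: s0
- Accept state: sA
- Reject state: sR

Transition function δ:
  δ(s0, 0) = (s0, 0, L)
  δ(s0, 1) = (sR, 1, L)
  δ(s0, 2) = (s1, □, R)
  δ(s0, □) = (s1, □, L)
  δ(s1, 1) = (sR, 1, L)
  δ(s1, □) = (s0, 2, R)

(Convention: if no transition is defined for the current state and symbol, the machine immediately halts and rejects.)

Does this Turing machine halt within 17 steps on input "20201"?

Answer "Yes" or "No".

Execution trace:
Initial: [s0]20201
Step 1: δ(s0, 2) = (s1, □, R) → □[s1]0201

No transition is defined for δ(s1, 0). By convention the machine halts and rejects.
The machine halted after 1 step (within the 17-step bound).

Answer: Yes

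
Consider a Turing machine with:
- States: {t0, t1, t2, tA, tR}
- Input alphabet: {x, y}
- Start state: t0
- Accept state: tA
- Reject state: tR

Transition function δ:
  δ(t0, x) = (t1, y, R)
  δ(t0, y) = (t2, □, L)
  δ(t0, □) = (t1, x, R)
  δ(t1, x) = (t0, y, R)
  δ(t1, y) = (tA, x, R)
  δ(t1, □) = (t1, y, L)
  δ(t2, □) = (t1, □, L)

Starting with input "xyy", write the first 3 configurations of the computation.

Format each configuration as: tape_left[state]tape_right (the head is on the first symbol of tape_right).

Transitions applied:
Step 1: δ(t0, x) = (t1, y, R)
Step 2: δ(t1, y) = (tA, x, R)

The first 3 configurations are:
[t0]xyy ⊢ y[t1]yy ⊢ yx[tA]y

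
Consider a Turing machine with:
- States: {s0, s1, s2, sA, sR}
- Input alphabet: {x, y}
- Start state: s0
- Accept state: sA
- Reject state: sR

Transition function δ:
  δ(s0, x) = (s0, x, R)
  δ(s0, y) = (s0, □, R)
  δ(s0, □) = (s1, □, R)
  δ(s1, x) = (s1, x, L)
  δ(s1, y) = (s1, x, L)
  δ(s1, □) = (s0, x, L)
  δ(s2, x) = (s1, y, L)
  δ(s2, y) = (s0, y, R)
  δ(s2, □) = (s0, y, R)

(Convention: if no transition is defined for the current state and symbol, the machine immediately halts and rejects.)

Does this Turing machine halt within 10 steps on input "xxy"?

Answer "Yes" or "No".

Execution trace:
Initial: [s0]xxy
Step 1: δ(s0, x) = (s0, x, R) → x[s0]xy
Step 2: δ(s0, x) = (s0, x, R) → xx[s0]y
Step 3: δ(s0, y) = (s0, □, R) → xx□[s0]□
Step 4: δ(s0, □) = (s1, □, R) → xx□□[s1]□
Step 5: δ(s1, □) = (s0, x, L) → xx□[s0]□x
Step 6: δ(s0, □) = (s1, □, R) → xx□□[s1]x
Step 7: δ(s1, x) = (s1, x, L) → xx□[s1]□x
Step 8: δ(s1, □) = (s0, x, L) → xx[s0]□xx
Step 9: δ(s0, □) = (s1, □, R) → xx□[s1]xx
Step 10: δ(s1, x) = (s1, x, L) → xx[s1]□xx

The machine has not reached a halting state after 10 steps.
The machine did not halt within the 10-step bound.

Answer: No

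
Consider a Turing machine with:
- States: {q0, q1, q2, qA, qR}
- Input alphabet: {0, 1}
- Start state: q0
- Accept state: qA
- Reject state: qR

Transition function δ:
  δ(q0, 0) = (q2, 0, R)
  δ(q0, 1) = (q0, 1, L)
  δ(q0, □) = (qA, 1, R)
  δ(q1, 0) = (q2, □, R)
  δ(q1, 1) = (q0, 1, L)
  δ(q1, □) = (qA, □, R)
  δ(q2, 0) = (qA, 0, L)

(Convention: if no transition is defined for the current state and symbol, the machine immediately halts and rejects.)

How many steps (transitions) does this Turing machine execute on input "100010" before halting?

Execution trace:
Initial: [q0]100010
Step 1: δ(q0, 1) = (q0, 1, L) → [q0]□100010
Step 2: δ(q0, □) = (qA, 1, R) → 1[qA]100010

The machine reaches the accept state qA and halts.

The machine executed 2 steps before halting.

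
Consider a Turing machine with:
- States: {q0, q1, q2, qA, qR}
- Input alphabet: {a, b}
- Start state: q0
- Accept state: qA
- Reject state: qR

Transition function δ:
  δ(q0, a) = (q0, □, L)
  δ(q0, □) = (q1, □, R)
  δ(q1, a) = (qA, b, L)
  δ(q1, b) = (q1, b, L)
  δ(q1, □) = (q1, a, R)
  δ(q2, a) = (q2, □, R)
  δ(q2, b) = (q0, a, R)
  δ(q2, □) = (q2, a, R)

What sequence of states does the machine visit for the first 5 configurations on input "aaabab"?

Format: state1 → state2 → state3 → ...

Execution trace:
Initial: [q0]aaabab
Step 1: δ(q0, a) = (q0, □, L) → [q0]□□aabab
Step 2: δ(q0, □) = (q1, □, R) → □[q1]□aabab
Step 3: δ(q1, □) = (q1, a, R) → □a[q1]aabab
Step 4: δ(q1, a) = (qA, b, L) → □[qA]ababab

The machine reaches the accept state qA and halts.

State sequence: q0 → q0 → q1 → q1 → qA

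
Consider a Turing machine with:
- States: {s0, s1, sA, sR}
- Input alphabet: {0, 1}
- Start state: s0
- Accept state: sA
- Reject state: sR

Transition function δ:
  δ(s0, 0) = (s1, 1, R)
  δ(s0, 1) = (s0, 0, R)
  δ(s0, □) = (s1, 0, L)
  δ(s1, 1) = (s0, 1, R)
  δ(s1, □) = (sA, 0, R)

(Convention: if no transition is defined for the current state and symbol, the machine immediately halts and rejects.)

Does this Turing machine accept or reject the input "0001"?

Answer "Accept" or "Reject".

Execution trace:
Initial: [s0]0001
Step 1: δ(s0, 0) = (s1, 1, R) → 1[s1]001

No transition is defined for δ(s1, 0). By convention the machine halts and rejects.

Answer: Reject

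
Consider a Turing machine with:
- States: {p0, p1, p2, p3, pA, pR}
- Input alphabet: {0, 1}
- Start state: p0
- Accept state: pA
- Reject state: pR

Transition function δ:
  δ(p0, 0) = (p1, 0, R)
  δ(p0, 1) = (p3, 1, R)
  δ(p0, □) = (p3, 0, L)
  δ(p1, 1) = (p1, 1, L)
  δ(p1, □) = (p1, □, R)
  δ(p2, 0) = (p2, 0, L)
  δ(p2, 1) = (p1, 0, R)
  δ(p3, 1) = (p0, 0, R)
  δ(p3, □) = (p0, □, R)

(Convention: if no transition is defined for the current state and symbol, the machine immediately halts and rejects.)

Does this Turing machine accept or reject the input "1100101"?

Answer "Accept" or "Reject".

Execution trace:
Initial: [p0]1100101
Step 1: δ(p0, 1) = (p3, 1, R) → 1[p3]100101
Step 2: δ(p3, 1) = (p0, 0, R) → 10[p0]00101
Step 3: δ(p0, 0) = (p1, 0, R) → 100[p1]0101

No transition is defined for δ(p1, 0). By convention the machine halts and rejects.

Answer: Reject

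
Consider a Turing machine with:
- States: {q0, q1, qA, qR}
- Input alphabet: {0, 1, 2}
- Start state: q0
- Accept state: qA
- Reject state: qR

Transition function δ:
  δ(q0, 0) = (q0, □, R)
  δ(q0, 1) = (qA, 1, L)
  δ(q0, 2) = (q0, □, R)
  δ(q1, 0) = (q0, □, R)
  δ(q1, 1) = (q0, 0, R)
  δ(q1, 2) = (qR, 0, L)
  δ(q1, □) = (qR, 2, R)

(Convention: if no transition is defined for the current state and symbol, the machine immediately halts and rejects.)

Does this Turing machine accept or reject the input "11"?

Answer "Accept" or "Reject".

Execution trace:
Initial: [q0]11
Step 1: δ(q0, 1) = (qA, 1, L) → [qA]□11

The machine reaches the accept state qA and halts.

Answer: Accept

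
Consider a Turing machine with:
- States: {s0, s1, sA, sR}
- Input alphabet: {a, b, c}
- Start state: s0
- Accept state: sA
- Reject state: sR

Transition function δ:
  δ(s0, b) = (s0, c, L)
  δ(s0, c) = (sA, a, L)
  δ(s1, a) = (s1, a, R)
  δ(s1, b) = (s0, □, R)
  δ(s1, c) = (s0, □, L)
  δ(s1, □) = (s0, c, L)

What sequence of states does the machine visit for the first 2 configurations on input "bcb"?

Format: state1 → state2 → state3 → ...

Execution trace:
Initial: [s0]bcb
Step 1: δ(s0, b) = (s0, c, L) → [s0]□ccb

No transition is defined for δ(s0, □). By convention the machine halts and rejects.

State sequence: s0 → s0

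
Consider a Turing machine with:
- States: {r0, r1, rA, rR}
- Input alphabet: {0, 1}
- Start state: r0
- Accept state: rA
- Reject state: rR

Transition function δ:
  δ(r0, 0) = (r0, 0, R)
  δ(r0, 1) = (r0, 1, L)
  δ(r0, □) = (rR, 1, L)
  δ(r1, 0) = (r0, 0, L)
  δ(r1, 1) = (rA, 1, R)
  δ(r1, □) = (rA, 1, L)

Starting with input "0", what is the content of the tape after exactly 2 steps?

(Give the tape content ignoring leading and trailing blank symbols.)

Execution trace:
Initial: [r0]0
Step 1: δ(r0, 0) = (r0, 0, R) → 0[r0]□
Step 2: δ(r0, □) = (rR, 1, L) → [rR]01

The machine reaches the reject state rR and halts.

After 2 steps, the tape (ignoring leading/trailing blanks) is: 01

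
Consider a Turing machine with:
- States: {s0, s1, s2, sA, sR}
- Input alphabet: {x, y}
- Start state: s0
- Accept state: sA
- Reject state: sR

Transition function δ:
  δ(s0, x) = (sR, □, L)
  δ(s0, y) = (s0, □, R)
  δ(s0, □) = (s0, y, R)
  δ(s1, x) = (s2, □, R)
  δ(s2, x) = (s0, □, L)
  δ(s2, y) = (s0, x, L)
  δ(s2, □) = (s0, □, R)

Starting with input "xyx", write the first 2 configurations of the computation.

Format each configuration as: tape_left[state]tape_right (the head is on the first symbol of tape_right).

Transitions applied:
Step 1: δ(s0, x) = (sR, □, L)

The first 2 configurations are:
[s0]xyx ⊢ [sR]□□yx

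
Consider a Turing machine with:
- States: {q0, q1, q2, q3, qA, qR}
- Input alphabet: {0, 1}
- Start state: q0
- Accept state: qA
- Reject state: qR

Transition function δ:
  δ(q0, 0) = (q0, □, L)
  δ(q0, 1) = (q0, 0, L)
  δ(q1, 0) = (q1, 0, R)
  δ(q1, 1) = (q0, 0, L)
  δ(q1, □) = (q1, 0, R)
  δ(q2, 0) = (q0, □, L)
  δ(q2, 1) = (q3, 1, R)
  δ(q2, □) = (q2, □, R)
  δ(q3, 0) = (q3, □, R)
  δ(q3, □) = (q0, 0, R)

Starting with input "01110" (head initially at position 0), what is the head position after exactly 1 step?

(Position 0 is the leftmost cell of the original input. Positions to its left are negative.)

Execution trace (head position shown):
Step 0: [q0]01110  (head at position 0)
Step 1: move left → [q0]□□1110  (head at position -1)

After 1 step, the head is at position -1.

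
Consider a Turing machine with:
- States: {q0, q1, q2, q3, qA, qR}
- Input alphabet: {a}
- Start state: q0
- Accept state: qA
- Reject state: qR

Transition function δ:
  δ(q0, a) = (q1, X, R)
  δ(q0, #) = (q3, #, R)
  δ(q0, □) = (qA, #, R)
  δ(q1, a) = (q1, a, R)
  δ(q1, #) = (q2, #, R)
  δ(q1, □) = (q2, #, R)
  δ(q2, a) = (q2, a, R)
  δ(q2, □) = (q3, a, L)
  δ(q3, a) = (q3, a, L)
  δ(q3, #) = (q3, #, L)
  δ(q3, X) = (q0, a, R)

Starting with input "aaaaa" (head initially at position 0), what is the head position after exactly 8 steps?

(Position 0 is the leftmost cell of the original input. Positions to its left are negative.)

Execution trace (head position shown):
Step 0: [q0]aaaaa  (head at position 0)
Step 1: move right → X[q1]aaaa  (head at position 1)
Step 2: move right → Xa[q1]aaa  (head at position 2)
Step 3: move right → Xaa[q1]aa  (head at position 3)
Step 4: move right → Xaaa[q1]a  (head at position 4)
Step 5: move right → Xaaaa[q1]□  (head at position 5)
Step 6: move right → Xaaaa#[q2]□  (head at position 6)
Step 7: move left → Xaaaa[q3]#a  (head at position 5)
Step 8: move left → Xaaa[q3]a#a  (head at position 4)

After 8 steps, the head is at position 4.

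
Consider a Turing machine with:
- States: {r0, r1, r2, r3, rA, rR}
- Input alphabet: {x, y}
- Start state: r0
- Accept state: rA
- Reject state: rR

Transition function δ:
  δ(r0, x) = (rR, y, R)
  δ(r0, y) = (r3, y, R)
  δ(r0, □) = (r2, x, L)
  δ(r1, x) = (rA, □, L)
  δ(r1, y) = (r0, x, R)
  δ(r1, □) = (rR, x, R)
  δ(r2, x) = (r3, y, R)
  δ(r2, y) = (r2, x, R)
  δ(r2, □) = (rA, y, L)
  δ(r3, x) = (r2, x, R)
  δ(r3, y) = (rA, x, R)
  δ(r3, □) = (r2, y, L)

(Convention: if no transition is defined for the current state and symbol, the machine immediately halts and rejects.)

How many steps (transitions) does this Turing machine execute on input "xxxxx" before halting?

Execution trace:
Initial: [r0]xxxxx
Step 1: δ(r0, x) = (rR, y, R) → y[rR]xxxx

The machine reaches the reject state rR and halts.

The machine executed 1 step before halting.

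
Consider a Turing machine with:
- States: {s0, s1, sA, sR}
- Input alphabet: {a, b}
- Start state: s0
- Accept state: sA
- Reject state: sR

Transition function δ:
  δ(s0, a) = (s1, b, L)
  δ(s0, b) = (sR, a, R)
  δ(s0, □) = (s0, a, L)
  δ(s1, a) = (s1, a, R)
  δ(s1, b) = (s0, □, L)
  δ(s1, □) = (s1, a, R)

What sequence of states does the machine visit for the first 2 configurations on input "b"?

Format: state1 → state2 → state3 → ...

Execution trace:
Initial: [s0]b
Step 1: δ(s0, b) = (sR, a, R) → a[sR]□

The machine reaches the reject state sR and halts.

State sequence: s0 → sR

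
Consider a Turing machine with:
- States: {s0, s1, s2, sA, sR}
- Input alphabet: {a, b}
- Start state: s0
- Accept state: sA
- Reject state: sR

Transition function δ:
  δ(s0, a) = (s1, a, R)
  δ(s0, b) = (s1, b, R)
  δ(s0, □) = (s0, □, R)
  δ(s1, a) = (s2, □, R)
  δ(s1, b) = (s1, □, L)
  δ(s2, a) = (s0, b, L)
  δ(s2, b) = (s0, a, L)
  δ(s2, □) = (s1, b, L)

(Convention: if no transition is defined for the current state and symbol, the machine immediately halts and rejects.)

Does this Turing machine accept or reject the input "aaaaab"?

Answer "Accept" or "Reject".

Execution trace:
Initial: [s0]aaaaab
Step 1: δ(s0, a) = (s1, a, R) → a[s1]aaaab
Step 2: δ(s1, a) = (s2, □, R) → a□[s2]aaab
Step 3: δ(s2, a) = (s0, b, L) → a[s0]□baab
Step 4: δ(s0, □) = (s0, □, R) → a□[s0]baab
Step 5: δ(s0, b) = (s1, b, R) → a□b[s1]aab
Step 6: δ(s1, a) = (s2, □, R) → a□b□[s2]ab
Step 7: δ(s2, a) = (s0, b, L) → a□b[s0]□bb
Step 8: δ(s0, □) = (s0, □, R) → a□b□[s0]bb
Step 9: δ(s0, b) = (s1, b, R) → a□b□b[s1]b
Step 10: δ(s1, b) = (s1, □, L) → a□b□[s1]b□
Step 11: δ(s1, b) = (s1, □, L) → a□b[s1]□□□

No transition is defined for δ(s1, □). By convention the machine halts and rejects.

Answer: Reject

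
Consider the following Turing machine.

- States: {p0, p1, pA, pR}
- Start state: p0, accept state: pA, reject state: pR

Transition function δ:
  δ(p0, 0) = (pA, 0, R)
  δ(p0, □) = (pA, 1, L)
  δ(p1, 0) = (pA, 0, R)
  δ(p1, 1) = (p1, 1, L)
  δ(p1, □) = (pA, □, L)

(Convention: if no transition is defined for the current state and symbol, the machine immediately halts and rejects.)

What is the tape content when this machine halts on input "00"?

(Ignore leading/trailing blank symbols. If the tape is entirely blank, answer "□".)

Execution trace:
Initial: [p0]00
Step 1: δ(p0, 0) = (pA, 0, R) → 0[pA]0

The machine reaches the accept state pA and halts.

Final tape (ignoring leading/trailing blanks): 00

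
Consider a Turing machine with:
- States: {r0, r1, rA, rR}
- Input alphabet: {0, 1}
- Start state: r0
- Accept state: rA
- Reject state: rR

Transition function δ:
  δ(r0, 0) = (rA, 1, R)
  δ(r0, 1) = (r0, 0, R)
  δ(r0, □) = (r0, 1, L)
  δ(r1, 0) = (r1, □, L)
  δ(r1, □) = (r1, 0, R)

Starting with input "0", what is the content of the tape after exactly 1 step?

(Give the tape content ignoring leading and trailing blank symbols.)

Execution trace:
Initial: [r0]0
Step 1: δ(r0, 0) = (rA, 1, R) → 1[rA]□

The machine reaches the accept state rA and halts.

After 1 step, the tape (ignoring leading/trailing blanks) is: 1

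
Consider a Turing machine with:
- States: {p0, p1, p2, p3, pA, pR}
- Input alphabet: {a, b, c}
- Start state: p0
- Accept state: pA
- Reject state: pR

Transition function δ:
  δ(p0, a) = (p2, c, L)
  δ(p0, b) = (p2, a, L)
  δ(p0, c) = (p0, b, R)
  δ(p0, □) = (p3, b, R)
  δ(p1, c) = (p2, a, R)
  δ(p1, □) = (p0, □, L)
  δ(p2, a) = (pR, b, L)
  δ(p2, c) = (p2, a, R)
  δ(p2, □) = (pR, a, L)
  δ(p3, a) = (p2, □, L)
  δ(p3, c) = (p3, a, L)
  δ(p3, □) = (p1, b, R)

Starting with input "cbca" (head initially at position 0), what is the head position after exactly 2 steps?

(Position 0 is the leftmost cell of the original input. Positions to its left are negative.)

Execution trace (head position shown):
Step 0: [p0]cbca  (head at position 0)
Step 1: move right → b[p0]bca  (head at position 1)
Step 2: move left → [p2]baca  (head at position 0)

After 2 steps, the head is at position 0.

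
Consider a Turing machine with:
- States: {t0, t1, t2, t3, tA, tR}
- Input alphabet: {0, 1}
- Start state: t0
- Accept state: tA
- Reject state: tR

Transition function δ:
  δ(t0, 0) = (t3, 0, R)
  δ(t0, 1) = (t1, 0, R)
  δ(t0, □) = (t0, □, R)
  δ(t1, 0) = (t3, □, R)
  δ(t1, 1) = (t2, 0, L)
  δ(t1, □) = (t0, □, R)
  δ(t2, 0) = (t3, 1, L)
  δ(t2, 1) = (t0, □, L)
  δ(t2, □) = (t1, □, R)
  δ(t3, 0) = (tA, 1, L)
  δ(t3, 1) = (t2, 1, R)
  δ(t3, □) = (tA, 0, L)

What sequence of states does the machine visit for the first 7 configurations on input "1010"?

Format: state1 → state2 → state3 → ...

Execution trace:
Initial: [t0]1010
Step 1: δ(t0, 1) = (t1, 0, R) → 0[t1]010
Step 2: δ(t1, 0) = (t3, □, R) → 0□[t3]10
Step 3: δ(t3, 1) = (t2, 1, R) → 0□1[t2]0
Step 4: δ(t2, 0) = (t3, 1, L) → 0□[t3]11
Step 5: δ(t3, 1) = (t2, 1, R) → 0□1[t2]1
Step 6: δ(t2, 1) = (t0, □, L) → 0□[t0]1□

State sequence: t0 → t1 → t3 → t2 → t3 → t2 → t0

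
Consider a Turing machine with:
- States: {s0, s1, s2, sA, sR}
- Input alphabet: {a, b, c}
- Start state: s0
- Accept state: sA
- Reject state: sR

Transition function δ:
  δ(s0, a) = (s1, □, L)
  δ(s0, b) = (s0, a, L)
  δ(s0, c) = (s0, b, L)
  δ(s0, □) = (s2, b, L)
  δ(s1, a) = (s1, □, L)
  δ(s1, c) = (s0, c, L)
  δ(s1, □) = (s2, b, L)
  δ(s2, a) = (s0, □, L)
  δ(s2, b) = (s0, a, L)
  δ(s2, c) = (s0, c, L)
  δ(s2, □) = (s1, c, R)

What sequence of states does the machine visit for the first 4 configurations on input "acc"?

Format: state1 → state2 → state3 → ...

Execution trace:
Initial: [s0]acc
Step 1: δ(s0, a) = (s1, □, L) → [s1]□□cc
Step 2: δ(s1, □) = (s2, b, L) → [s2]□b□cc
Step 3: δ(s2, □) = (s1, c, R) → c[s1]b□cc

No transition is defined for δ(s1, b). By convention the machine halts and rejects.

State sequence: s0 → s1 → s2 → s1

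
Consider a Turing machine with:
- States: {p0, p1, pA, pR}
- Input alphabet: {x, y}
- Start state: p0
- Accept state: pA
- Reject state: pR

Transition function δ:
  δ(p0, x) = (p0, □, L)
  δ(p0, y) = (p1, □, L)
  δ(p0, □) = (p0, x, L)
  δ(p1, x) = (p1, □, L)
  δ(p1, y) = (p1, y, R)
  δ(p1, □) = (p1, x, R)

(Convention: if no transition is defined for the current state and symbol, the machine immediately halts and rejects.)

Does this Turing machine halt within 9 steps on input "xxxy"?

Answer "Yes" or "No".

Execution trace:
Initial: [p0]xxxy
Step 1: δ(p0, x) = (p0, □, L) → [p0]□□xxy
Step 2: δ(p0, □) = (p0, x, L) → [p0]□x□xxy
Step 3: δ(p0, □) = (p0, x, L) → [p0]□xx□xxy
Step 4: δ(p0, □) = (p0, x, L) → [p0]□xxx□xxy
Step 5: δ(p0, □) = (p0, x, L) → [p0]□xxxx□xxy
Step 6: δ(p0, □) = (p0, x, L) → [p0]□xxxxx□xxy
Step 7: δ(p0, □) = (p0, x, L) → [p0]□xxxxxx□xxy
Step 8: δ(p0, □) = (p0, x, L) → [p0]□xxxxxxx□xxy
Step 9: δ(p0, □) = (p0, x, L) → [p0]□xxxxxxxx□xxy

The machine has not reached a halting state after 9 steps.
The machine did not halt within the 9-step bound.

Answer: No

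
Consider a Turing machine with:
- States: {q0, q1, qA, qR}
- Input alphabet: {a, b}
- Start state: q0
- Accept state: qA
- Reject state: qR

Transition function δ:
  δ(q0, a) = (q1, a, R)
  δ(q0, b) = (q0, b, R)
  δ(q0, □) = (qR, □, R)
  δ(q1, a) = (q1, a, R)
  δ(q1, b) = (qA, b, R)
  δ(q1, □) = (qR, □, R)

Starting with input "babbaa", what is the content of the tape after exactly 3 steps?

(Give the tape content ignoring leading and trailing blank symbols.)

Execution trace:
Initial: [q0]babbaa
Step 1: δ(q0, b) = (q0, b, R) → b[q0]abbaa
Step 2: δ(q0, a) = (q1, a, R) → ba[q1]bbaa
Step 3: δ(q1, b) = (qA, b, R) → bab[qA]baa

The machine reaches the accept state qA and halts.

After 3 steps, the tape (ignoring leading/trailing blanks) is: babbaa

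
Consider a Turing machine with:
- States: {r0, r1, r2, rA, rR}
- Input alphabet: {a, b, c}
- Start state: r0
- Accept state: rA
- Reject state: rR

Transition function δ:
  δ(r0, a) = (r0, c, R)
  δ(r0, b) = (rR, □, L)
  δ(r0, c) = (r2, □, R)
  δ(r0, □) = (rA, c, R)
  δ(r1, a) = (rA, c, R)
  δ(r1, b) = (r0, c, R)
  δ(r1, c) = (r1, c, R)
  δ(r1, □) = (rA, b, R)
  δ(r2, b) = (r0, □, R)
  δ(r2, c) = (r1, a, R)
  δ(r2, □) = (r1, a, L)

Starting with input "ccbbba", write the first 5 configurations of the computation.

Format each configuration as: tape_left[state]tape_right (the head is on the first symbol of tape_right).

Transitions applied:
Step 1: δ(r0, c) = (r2, □, R)
Step 2: δ(r2, c) = (r1, a, R)
Step 3: δ(r1, b) = (r0, c, R)
Step 4: δ(r0, b) = (rR, □, L)

The first 5 configurations are:
[r0]ccbbba ⊢ □[r2]cbbba ⊢ □a[r1]bbba ⊢ □ac[r0]bba ⊢ □a[rR]c□ba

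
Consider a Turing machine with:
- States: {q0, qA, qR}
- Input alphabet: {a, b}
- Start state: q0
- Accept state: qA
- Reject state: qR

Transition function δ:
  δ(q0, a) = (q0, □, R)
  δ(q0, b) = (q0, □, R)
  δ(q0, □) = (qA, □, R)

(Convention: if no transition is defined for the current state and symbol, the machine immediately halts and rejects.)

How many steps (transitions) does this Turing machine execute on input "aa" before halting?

Execution trace:
Initial: [q0]aa
Step 1: δ(q0, a) = (q0, □, R) → □[q0]a
Step 2: δ(q0, a) = (q0, □, R) → □□[q0]□
Step 3: δ(q0, □) = (qA, □, R) → □□□[qA]□

The machine reaches the accept state qA and halts.

The machine executed 3 steps before halting.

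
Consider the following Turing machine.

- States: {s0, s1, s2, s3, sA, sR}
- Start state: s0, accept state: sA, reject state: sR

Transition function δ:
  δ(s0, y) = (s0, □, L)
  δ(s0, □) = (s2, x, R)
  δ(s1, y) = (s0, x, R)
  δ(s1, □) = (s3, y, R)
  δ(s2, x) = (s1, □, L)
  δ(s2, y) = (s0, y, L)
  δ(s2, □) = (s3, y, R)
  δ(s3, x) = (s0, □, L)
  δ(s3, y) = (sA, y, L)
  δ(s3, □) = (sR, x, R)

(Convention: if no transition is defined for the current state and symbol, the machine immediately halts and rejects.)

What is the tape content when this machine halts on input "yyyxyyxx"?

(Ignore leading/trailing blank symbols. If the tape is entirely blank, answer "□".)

Execution trace:
Initial: [s0]yyyxyyxx
Step 1: δ(s0, y) = (s0, □, L) → [s0]□□yyxyyxx
Step 2: δ(s0, □) = (s2, x, R) → x[s2]□yyxyyxx
Step 3: δ(s2, □) = (s3, y, R) → xy[s3]yyxyyxx
Step 4: δ(s3, y) = (sA, y, L) → x[sA]yyyxyyxx

The machine reaches the accept state sA and halts.

Final tape (ignoring leading/trailing blanks): xyyyxyyxx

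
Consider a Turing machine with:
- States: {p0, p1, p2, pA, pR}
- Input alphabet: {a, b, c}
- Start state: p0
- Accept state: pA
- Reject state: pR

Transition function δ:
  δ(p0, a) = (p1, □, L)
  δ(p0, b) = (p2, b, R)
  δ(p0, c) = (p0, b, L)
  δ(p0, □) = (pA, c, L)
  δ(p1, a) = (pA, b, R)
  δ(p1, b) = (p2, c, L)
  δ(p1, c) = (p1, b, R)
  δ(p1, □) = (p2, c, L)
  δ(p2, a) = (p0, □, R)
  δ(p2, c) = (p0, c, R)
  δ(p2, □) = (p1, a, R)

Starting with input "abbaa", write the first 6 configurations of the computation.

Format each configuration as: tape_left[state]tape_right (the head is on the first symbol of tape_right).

Transitions applied:
Step 1: δ(p0, a) = (p1, □, L)
Step 2: δ(p1, □) = (p2, c, L)
Step 3: δ(p2, □) = (p1, a, R)
Step 4: δ(p1, c) = (p1, b, R)
Step 5: δ(p1, □) = (p2, c, L)

The first 6 configurations are:
[p0]abbaa ⊢ [p1]□□bbaa ⊢ [p2]□c□bbaa ⊢ a[p1]c□bbaa ⊢ ab[p1]□bbaa ⊢ a[p2]bcbbaa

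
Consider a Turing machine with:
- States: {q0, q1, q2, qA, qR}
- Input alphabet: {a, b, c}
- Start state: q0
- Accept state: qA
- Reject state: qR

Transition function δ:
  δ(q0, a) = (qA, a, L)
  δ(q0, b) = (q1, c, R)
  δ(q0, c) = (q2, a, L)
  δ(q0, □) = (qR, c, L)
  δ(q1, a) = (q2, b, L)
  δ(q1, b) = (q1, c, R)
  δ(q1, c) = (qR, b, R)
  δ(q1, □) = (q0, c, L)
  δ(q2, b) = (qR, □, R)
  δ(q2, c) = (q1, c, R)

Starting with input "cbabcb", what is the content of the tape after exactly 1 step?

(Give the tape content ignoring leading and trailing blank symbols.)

Execution trace:
Initial: [q0]cbabcb
Step 1: δ(q0, c) = (q2, a, L) → [q2]□ababcb

No transition is defined for δ(q2, □). By convention the machine halts and rejects.

After 1 step, the tape (ignoring leading/trailing blanks) is: ababcb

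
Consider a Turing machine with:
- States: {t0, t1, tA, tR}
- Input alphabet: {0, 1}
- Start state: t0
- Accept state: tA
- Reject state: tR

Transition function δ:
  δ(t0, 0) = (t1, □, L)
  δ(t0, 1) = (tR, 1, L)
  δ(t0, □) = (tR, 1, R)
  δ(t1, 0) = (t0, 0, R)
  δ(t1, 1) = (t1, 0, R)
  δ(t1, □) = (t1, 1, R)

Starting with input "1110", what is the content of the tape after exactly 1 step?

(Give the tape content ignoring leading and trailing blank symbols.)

Execution trace:
Initial: [t0]1110
Step 1: δ(t0, 1) = (tR, 1, L) → [tR]□1110

The machine reaches the reject state tR and halts.

After 1 step, the tape (ignoring leading/trailing blanks) is: 1110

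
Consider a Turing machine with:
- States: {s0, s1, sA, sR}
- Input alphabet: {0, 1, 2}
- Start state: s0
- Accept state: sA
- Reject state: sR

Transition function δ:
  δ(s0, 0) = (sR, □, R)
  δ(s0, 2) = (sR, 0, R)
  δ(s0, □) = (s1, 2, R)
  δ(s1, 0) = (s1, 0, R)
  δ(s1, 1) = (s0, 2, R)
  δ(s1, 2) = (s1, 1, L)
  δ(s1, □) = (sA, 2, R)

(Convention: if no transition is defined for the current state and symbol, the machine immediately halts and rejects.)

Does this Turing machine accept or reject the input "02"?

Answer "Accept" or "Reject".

Execution trace:
Initial: [s0]02
Step 1: δ(s0, 0) = (sR, □, R) → □[sR]2

The machine reaches the reject state sR and halts.

Answer: Reject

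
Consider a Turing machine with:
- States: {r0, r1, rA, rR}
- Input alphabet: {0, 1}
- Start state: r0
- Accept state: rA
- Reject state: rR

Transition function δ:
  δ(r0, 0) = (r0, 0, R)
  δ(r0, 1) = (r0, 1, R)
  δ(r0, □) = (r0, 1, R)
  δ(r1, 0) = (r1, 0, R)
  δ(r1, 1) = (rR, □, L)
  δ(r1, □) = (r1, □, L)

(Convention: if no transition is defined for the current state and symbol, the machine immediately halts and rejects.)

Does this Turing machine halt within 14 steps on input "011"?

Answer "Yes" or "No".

Execution trace:
Initial: [r0]011
Step 1: δ(r0, 0) = (r0, 0, R) → 0[r0]11
Step 2: δ(r0, 1) = (r0, 1, R) → 01[r0]1
Step 3: δ(r0, 1) = (r0, 1, R) → 011[r0]□
Step 4: δ(r0, □) = (r0, 1, R) → 0111[r0]□
Step 5: δ(r0, □) = (r0, 1, R) → 01111[r0]□
Step 6: δ(r0, □) = (r0, 1, R) → 011111[r0]□
Step 7: δ(r0, □) = (r0, 1, R) → 0111111[r0]□
Step 8: δ(r0, □) = (r0, 1, R) → 01111111[r0]□
Step 9: δ(r0, □) = (r0, 1, R) → 011111111[r0]□
Step 10: δ(r0, □) = (r0, 1, R) → 0111111111[r0]□
Step 11: δ(r0, □) = (r0, 1, R) → 01111111111[r0]□
Step 12: δ(r0, □) = (r0, 1, R) → 011111111111[r0]□
Step 13: δ(r0, □) = (r0, 1, R) → 0111111111111[r0]□
Step 14: δ(r0, □) = (r0, 1, R) → 01111111111111[r0]□

The machine has not reached a halting state after 14 steps.
The machine did not halt within the 14-step bound.

Answer: No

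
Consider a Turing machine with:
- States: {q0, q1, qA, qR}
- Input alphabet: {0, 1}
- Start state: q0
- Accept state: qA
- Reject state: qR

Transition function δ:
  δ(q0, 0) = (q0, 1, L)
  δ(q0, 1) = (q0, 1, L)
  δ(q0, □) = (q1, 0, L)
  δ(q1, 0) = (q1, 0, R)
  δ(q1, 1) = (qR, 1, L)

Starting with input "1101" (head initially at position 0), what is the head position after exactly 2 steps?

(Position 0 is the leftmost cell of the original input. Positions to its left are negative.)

Execution trace (head position shown):
Step 0: [q0]1101  (head at position 0)
Step 1: move left → [q0]□1101  (head at position -1)
Step 2: move left → [q1]□01101  (head at position -2)

After 2 steps, the head is at position -2.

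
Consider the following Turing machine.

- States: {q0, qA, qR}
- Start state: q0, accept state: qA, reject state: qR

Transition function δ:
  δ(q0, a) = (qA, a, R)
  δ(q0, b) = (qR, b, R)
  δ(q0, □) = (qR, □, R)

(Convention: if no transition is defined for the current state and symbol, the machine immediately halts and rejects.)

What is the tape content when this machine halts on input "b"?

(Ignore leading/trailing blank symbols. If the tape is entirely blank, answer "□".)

Execution trace:
Initial: [q0]b
Step 1: δ(q0, b) = (qR, b, R) → b[qR]□

The machine reaches the reject state qR and halts.

Final tape (ignoring leading/trailing blanks): b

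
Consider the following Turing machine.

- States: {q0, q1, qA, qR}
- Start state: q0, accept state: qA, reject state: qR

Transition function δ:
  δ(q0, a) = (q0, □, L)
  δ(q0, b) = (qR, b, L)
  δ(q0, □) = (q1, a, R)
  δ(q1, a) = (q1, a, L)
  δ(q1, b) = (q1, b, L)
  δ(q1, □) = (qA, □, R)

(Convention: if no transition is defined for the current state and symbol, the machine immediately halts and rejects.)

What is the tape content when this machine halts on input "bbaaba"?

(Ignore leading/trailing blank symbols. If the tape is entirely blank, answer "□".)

Execution trace:
Initial: [q0]bbaaba
Step 1: δ(q0, b) = (qR, b, L) → [qR]□bbaaba

The machine reaches the reject state qR and halts.

Final tape (ignoring leading/trailing blanks): bbaaba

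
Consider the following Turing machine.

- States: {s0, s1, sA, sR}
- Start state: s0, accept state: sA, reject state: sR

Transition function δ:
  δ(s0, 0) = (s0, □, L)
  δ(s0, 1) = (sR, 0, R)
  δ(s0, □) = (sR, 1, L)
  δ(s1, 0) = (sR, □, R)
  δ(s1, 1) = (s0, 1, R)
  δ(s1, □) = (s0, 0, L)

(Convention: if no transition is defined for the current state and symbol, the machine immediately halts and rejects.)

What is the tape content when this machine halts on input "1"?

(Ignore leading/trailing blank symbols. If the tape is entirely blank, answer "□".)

Execution trace:
Initial: [s0]1
Step 1: δ(s0, 1) = (sR, 0, R) → 0[sR]□

The machine reaches the reject state sR and halts.

Final tape (ignoring leading/trailing blanks): 0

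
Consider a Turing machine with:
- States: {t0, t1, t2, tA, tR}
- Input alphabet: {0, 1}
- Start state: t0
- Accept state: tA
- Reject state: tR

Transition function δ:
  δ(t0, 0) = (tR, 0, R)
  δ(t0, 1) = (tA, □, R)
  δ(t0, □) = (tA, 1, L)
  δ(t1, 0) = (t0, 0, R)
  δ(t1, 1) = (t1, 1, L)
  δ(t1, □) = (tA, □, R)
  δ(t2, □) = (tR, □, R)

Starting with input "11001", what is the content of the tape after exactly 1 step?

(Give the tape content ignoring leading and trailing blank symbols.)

Execution trace:
Initial: [t0]11001
Step 1: δ(t0, 1) = (tA, □, R) → □[tA]1001

The machine reaches the accept state tA and halts.

After 1 step, the tape (ignoring leading/trailing blanks) is: 1001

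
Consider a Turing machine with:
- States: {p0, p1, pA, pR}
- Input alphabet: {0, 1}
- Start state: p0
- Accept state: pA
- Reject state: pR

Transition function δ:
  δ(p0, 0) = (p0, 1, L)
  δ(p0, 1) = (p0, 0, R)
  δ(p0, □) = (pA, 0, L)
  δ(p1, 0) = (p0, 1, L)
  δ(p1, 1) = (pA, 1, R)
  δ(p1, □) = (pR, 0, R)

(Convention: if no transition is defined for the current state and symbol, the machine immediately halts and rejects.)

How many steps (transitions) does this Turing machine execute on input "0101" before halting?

Execution trace:
Initial: [p0]0101
Step 1: δ(p0, 0) = (p0, 1, L) → [p0]□1101
Step 2: δ(p0, □) = (pA, 0, L) → [pA]□01101

The machine reaches the accept state pA and halts.

The machine executed 2 steps before halting.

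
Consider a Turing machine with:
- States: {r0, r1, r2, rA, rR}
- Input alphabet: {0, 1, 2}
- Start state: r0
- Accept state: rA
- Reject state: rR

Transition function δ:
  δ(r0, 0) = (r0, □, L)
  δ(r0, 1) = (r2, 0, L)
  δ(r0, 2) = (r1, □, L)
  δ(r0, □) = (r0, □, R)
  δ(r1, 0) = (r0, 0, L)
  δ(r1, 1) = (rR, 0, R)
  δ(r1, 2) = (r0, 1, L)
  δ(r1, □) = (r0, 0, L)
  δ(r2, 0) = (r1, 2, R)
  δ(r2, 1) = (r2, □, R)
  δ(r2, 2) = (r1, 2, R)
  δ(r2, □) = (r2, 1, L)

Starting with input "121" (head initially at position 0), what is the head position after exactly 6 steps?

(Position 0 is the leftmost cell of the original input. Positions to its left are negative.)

Execution trace (head position shown):
Step 0: [r0]121  (head at position 0)
Step 1: move left → [r2]□021  (head at position -1)
Step 2: move left → [r2]□1021  (head at position -2)
Step 3: move left → [r2]□11021  (head at position -3)
Step 4: move left → [r2]□111021  (head at position -4)
Step 5: move left → [r2]□1111021  (head at position -5)
Step 6: move left → [r2]□11111021  (head at position -6)

After 6 steps, the head is at position -6.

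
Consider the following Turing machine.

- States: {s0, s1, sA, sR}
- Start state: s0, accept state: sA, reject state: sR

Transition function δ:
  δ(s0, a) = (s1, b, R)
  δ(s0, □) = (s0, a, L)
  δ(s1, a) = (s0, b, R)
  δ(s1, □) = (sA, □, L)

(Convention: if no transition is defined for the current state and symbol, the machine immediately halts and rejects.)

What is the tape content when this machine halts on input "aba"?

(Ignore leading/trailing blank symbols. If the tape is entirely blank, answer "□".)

Execution trace:
Initial: [s0]aba
Step 1: δ(s0, a) = (s1, b, R) → b[s1]ba

No transition is defined for δ(s1, b). By convention the machine halts and rejects.

Final tape (ignoring leading/trailing blanks): bba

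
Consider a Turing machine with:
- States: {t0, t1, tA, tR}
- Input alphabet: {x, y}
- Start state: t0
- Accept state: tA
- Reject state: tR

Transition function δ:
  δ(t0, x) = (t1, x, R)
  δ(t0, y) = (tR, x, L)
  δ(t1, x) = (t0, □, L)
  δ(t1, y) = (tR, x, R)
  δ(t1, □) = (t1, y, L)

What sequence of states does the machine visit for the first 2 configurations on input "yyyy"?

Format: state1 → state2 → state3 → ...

Execution trace:
Initial: [t0]yyyy
Step 1: δ(t0, y) = (tR, x, L) → [tR]□xyyy

The machine reaches the reject state tR and halts.

State sequence: t0 → tR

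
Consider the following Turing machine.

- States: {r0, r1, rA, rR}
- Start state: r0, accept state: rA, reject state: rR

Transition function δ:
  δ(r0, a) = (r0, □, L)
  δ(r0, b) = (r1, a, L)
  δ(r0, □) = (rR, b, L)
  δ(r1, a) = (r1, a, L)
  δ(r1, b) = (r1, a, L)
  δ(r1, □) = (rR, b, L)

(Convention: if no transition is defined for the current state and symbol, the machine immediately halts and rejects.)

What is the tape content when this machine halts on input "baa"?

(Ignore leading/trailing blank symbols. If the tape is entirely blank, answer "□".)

Execution trace:
Initial: [r0]baa
Step 1: δ(r0, b) = (r1, a, L) → [r1]□aaa
Step 2: δ(r1, □) = (rR, b, L) → [rR]□baaa

The machine reaches the reject state rR and halts.

Final tape (ignoring leading/trailing blanks): baaa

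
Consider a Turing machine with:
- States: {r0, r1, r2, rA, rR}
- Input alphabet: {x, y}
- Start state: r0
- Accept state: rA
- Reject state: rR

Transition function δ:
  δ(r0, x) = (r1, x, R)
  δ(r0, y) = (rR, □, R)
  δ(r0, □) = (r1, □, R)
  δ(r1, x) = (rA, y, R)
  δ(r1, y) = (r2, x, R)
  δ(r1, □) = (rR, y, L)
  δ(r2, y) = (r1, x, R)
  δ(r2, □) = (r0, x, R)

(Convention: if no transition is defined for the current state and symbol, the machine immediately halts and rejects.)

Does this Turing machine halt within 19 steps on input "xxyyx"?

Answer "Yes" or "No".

Execution trace:
Initial: [r0]xxyyx
Step 1: δ(r0, x) = (r1, x, R) → x[r1]xyyx
Step 2: δ(r1, x) = (rA, y, R) → xy[rA]yyx

The machine reaches the accept state rA and halts.
The machine halted after 2 steps (within the 19-step bound).

Answer: Yes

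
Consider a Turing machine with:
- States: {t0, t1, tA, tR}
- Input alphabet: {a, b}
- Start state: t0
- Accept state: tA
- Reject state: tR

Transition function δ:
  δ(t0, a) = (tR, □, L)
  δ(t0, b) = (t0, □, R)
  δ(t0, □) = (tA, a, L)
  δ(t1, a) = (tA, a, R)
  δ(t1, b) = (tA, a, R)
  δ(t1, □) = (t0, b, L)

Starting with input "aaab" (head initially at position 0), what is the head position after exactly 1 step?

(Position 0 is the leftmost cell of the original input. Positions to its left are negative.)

Execution trace (head position shown):
Step 0: [t0]aaab  (head at position 0)
Step 1: move left → [tR]□□aab  (head at position -1)

After 1 step, the head is at position -1.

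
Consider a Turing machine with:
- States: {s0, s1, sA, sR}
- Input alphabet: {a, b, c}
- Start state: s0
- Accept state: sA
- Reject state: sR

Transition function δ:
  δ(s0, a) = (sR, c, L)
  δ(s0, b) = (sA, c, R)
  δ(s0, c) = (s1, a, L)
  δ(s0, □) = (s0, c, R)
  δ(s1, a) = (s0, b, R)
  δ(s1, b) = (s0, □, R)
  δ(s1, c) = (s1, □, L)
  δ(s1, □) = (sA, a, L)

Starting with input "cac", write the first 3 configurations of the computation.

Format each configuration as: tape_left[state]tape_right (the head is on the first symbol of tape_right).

Transitions applied:
Step 1: δ(s0, c) = (s1, a, L)
Step 2: δ(s1, □) = (sA, a, L)

The first 3 configurations are:
[s0]cac ⊢ [s1]□aac ⊢ [sA]□aaac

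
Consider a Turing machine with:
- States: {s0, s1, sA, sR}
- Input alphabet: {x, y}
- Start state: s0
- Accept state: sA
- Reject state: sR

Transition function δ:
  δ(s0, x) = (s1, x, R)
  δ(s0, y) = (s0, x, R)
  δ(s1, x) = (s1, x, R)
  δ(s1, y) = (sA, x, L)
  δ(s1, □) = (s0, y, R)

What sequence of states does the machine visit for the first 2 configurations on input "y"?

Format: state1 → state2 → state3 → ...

Execution trace:
Initial: [s0]y
Step 1: δ(s0, y) = (s0, x, R) → x[s0]□

No transition is defined for δ(s0, □). By convention the machine halts and rejects.

State sequence: s0 → s0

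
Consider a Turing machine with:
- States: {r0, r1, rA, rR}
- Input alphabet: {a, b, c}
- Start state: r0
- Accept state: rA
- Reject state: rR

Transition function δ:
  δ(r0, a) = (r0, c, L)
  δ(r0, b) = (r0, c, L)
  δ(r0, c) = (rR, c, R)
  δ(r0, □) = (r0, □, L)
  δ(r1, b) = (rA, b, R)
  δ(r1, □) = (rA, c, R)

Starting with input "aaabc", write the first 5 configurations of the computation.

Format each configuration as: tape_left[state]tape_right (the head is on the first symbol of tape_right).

Transitions applied:
Step 1: δ(r0, a) = (r0, c, L)
Step 2: δ(r0, □) = (r0, □, L)
Step 3: δ(r0, □) = (r0, □, L)
Step 4: δ(r0, □) = (r0, □, L)

The first 5 configurations are:
[r0]aaabc ⊢ [r0]□caabc ⊢ [r0]□□caabc ⊢ [r0]□□□caabc ⊢ [r0]□□□□caabc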